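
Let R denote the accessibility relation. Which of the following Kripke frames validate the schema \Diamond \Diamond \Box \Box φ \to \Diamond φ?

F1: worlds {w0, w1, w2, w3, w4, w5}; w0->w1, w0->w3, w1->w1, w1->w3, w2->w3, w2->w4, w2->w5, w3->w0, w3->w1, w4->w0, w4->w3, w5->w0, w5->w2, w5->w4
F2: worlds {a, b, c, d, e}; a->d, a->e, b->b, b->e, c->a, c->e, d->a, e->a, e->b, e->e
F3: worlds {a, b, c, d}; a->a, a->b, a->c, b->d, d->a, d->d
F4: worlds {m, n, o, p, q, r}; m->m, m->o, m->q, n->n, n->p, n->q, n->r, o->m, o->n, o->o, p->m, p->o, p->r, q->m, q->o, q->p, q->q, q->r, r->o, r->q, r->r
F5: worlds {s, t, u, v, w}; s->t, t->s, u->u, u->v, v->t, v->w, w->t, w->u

The schema corresponds to a generalized confluence (Geach) condition: \forall x \forall y (x R^2 y \to \exists w (y R^2 w \wedge xRw)).
F1: fails — w5R²w3 but no w with w3R²w and w5Rw.
F2: fails — dR²d but no w with dR²w and dRw.
F3: fails — aR²c but no w with cR²w and aRw.
F4: holds.
F5: fails — sR²s but no w* with sR²w* and sRw*.

F4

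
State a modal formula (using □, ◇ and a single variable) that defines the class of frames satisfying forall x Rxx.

The condition is reflexivity. The T schema □s → s defines it.

□s → s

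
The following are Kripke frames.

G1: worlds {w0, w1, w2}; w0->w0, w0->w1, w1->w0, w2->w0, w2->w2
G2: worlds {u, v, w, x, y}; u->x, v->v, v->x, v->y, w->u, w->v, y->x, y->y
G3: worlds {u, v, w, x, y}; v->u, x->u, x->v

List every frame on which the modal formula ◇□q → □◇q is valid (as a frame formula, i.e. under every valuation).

G1

The schema corresponds to convergence: ∀x ∀y ∀z (Rxy ∧ Rxz → ∃w (Ryw ∧ Rzw)).
G1: holds.
G2: fails — Rux and Rux but x and x have no common successor.
G3: fails — Rvu and Rvu but u and u have no common successor.
Valid on: G1.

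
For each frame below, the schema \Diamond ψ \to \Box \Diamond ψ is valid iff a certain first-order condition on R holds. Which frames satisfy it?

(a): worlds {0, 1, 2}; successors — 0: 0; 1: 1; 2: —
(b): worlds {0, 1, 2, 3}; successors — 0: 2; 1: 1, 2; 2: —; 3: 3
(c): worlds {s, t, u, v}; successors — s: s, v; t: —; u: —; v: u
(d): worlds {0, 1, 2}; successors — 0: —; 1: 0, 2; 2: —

(a)

The schema corresponds to the Euclidean property: \forall x \forall y \forall z (Rxy \wedge Rxz \to Ryz).
(a): ✓.
(b): fails — R02 and R02 but not R22.
(c): fails — Rsv and Rss but not Rvs.
(d): fails — R12 and R12 but not R22.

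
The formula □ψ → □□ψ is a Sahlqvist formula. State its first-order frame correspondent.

Transitivity

Suppose □ψ→□□ψ is valid. Take Rxy, Ryz and set V(ψ)={w : Rxw}. Then □ψ at x, so □□ψ at x, so □ψ at y, so ψ at z, i.e. Rxz.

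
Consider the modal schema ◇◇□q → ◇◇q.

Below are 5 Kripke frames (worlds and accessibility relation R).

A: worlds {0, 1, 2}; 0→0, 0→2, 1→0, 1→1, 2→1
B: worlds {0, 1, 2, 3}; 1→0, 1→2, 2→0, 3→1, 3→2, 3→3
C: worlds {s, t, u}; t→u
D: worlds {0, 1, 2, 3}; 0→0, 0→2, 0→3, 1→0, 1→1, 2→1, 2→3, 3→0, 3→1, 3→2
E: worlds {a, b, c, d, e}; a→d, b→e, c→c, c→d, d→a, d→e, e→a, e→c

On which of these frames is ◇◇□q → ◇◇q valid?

A, C, D

The schema corresponds to a generalized confluence (Geach) condition: ∀x ∀y (xR²y → ∃w (yRw ∧ xR²w)).
A: ✓.
B: fails — 1R²0 but no w with 0Rw and 1R²w.
C: ✓.
D: ✓.
E: fails — aR²a but no w with aRw and aR²w.
Valid on: A, C, D.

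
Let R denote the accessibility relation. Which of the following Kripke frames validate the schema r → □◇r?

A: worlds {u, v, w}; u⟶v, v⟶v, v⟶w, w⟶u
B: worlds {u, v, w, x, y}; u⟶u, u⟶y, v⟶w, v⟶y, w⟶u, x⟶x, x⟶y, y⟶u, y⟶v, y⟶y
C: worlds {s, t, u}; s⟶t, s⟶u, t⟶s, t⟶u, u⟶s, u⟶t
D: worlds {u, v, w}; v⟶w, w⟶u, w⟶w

C

This is the axiom for symmetry; its first-order frame correspondent is ∀x ∀y (Rxy → Ryx).
A: fails — Ruv but not Rvu.
B: fails — Rwu but not Ruw.
C: satisfies the condition.
D: fails — Rwu but not Ruw.
Valid on: C.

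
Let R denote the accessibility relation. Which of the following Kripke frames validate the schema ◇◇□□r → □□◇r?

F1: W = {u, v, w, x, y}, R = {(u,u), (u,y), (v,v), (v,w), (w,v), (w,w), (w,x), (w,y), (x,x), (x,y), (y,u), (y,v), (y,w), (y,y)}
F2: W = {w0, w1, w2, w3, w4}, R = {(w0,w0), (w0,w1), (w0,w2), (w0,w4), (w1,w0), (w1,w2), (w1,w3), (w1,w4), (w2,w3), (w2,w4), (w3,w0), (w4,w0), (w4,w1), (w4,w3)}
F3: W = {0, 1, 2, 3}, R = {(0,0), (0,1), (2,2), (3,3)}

Frame correspondent (Sahlqvist): ∀x ∀y ∀z ((xR²y ∧ xR²z) → ∃w (yR²w ∧ zRw)) — i.e. a generalized confluence (Geach) condition.
F1: ✓.
F2: ✓.
F3: fails — 0R²0, 0R²1 but no w with 0R²w and 1Rw.

F1, F2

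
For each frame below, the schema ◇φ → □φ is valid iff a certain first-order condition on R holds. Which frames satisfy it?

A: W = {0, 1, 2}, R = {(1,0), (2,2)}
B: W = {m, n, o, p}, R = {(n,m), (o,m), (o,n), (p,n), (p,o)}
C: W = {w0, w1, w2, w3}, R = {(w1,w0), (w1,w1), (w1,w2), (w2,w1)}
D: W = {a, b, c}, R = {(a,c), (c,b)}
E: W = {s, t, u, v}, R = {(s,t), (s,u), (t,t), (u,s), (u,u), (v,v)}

A, D

Frame correspondent (Sahlqvist): ∀x ∀y ∀z (Rxy ∧ Rxz → y = z) — i.e. partial functionality.
A: condition met.
B: fails — o sees both m and n.
C: fails — w1 sees both w0 and w1.
D: condition met.
E: fails — s sees both t and u.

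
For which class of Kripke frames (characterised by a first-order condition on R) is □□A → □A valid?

density

Suppose □□A→□A is valid. Take Rxy and set V(A)={w : xR²w}. Then □□A at x, so □A at x, so A at y, i.e. ∃z(Rxz∧Rzy).
Conversely, on a frame with density the schema holds at every world under every valuation.
Frame condition: ∀x ∀y (Rxy → ∃z (Rxz ∧ Rzy)).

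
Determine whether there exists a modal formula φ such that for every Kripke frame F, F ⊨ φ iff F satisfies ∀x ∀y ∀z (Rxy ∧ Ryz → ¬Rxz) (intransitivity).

Any modally definable frame class is closed under surjective bounded morphisms.
The 5-cycle (worlds 0,1,2,3,4 with 0→1→2→3→4→0) is intransitive. Mapping every world to a single reflexive point • is a surjective bounded morphism; the reflexive point is not intransitive (R••∧R•• but R••).
So the class is not modally definable.

Not definable by any modal formula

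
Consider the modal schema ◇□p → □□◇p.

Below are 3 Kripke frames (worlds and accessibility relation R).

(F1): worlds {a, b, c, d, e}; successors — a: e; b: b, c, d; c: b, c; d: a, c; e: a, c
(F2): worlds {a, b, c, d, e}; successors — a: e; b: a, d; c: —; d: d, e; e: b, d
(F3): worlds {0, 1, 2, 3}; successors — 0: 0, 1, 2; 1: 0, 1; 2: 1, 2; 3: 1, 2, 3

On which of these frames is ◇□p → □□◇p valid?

The schema corresponds to a generalized confluence (Geach) condition: ∀x ∀y ∀z ((xRy ∧ xR²z) → ∃w (yRw ∧ zRw)).
(F1): fails — aRe, aR²a but no w with eRw and aRw.
(F2): fails — bRa, bR²e but no w with aRw and eRw.
(F3): ✓.
Valid on: (F3).

(F3)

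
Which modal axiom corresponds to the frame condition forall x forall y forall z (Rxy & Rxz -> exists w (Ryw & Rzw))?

This is convergence; the standard corresponding axiom is .2: ◇□r → □◇r.

◇□r → □◇r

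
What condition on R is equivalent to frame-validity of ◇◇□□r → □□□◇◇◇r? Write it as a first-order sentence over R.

∀x ∀y ∀z ((xR²y ∧ xR³z) → ∃w (yR²w ∧ zR³w))

This is a Sahlqvist (Geach-type) schema ◇^2□^2r → □^3◇^3r.
Minimal-valuation argument: fix x; take any y with xR^2y and any z with xR^3z. Set V(r) to the set of worlds R-reachable from y in exactly 2 steps. Then □^2r holds at y, so the antecedent holds at x; validity forces ◇^3r at z, giving a w with zR^3w and yR^2w.
First-order correspondent: ∀x ∀y ∀z ((xR²y ∧ xR³z) → ∃w (yR²w ∧ zR³w)).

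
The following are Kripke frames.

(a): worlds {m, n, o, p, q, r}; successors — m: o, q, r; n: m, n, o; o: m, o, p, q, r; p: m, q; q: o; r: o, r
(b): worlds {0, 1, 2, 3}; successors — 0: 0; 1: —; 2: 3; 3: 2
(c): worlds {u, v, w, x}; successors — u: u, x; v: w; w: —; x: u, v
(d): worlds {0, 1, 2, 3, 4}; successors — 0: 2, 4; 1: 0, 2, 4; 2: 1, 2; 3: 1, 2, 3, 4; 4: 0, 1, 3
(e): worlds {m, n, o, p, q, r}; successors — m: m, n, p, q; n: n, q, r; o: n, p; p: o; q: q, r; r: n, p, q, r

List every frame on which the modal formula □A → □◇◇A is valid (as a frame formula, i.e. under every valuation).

Frame correspondent (Sahlqvist): ∀x ∀z (xRz → ∃w (xRw ∧ zR²w)) — i.e. a generalized confluence (Geach) condition.
(a): satisfies the condition.
(b): satisfies the condition.
(c): fails — vRw but no t with vRt and wR²t.
(d): satisfies the condition.
(e): satisfies the condition.
Valid on: (a), (b), (d), (e).

(a), (b), (d), (e)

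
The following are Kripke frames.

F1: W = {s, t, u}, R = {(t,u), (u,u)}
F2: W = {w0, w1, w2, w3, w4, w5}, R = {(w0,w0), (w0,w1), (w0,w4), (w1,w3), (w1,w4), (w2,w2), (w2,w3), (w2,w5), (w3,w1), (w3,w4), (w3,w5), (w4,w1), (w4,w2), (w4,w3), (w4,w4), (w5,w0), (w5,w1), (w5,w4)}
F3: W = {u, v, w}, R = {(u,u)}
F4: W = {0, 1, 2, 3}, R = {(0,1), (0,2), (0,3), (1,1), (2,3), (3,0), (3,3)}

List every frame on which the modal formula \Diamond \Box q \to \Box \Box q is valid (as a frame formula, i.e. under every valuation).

Frame correspondent (Sahlqvist): \forall x \forall y \forall z ((xRy \wedge x R^2 z) \to \exists w (yRw \wedge z = w)) — i.e. a generalized confluence (Geach) condition.
F1: ✓.
F2: fails — w0Rw0, w0R²w2 but no w with w0Rw and w2=w.
F3: ✓.
F4: fails — 0R1, 0R²0 but no w with 1Rw and 0=w.
Valid on: F1, F3.

F1, F3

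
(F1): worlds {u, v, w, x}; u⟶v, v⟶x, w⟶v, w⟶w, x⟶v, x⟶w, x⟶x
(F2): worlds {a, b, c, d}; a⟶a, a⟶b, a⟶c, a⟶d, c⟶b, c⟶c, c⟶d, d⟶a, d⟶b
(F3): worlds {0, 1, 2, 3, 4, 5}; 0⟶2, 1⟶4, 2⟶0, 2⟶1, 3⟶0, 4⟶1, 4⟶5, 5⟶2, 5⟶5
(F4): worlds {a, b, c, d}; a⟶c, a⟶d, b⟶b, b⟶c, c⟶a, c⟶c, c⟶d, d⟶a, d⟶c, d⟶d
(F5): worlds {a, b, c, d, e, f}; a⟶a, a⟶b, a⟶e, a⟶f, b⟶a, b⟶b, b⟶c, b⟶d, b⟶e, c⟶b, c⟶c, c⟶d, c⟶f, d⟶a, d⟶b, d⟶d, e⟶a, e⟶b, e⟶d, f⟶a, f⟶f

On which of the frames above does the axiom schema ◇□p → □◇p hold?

This is the axiom for convergence; its first-order frame correspondent is ∀x ∀y ∀z (Rxy ∧ Rxz → ∃w (Ryw ∧ Rzw)).
(F1): fails — Rww and Rwv but w and v have no common successor.
(F2): fails — Rab and Rab but b and b have no common successor.
(F3): fails — R20 and R21 but 0 and 1 have no common successor.
(F4): satisfies the condition.
(F5): satisfies the condition.

(F4), (F5)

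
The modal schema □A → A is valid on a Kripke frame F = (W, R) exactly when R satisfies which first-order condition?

Suppose □A→A is valid. At any x set V(A)={w : Rxw}. Then □A holds at x, so A holds at x, i.e. Rxx.
Conversely, on a frame with reflexivity the schema holds at every world under every valuation.
Frame condition: ∀x Rxx.

Reflexivity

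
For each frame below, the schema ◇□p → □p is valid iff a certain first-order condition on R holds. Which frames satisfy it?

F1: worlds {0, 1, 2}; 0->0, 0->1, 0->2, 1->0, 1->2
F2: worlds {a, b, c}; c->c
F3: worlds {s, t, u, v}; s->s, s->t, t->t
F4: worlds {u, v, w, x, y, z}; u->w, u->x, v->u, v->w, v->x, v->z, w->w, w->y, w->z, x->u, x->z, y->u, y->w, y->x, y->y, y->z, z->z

F2

Frame correspondent (Sahlqvist): ∀x ∀y ∀z (Rxy ∧ Rxz → Ryz) — i.e. the Euclidean property.
F1: fails — R02 and R00 but not R20.
F2: condition met.
F3: fails — Rst and Rss but not Rts.
F4: fails — Ruw and Rux but not Rwx.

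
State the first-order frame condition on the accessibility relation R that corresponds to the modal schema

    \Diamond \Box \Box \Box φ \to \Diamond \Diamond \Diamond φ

This is a Sahlqvist (Geach-type) schema ◇^1□^3φ → □^0◇^3φ.
Minimal-valuation argument: fix x; take any y with xR^1y and any z with xR^0z. Set V(φ) to the set of worlds R-reachable from y in exactly 3 steps. Then □^3φ holds at y, so the antecedent holds at x; validity forces ◇^3φ at z, giving a w with zR^3w and yR^3w.
First-order correspondent: \forall x \forall y (xRy \to \exists w (y R^3 w \wedge x R^3 w)).

\forall x \forall y (xRy \to \exists w (y R^3 w \wedge x R^3 w))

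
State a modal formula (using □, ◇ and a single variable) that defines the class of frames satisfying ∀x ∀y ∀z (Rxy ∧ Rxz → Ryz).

◇ψ → □◇ψ

A defining formula is ◇ψ → □◇ψ (the 5 axiom).
Suppose ◇ψ→□◇ψ is valid. Take Rxy, Rxz and set V(ψ)={y}. Then ◇ψ at x, so □◇ψ at x, so ◇ψ at z, so some w with Rzw has ψ; w=y, i.e. Rzy. By symmetry of the argument, Ryz.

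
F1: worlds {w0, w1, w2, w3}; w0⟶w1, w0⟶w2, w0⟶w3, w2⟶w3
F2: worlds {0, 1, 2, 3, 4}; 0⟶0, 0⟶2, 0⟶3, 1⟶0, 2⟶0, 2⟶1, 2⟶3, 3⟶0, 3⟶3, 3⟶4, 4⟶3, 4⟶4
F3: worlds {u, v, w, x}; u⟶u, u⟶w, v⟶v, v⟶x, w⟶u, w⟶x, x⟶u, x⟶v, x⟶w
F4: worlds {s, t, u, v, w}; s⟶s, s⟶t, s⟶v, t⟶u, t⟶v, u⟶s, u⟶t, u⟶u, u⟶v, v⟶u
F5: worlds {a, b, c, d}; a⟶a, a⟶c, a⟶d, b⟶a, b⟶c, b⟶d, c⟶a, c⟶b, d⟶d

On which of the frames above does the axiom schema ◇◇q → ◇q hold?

F1

The schema corresponds to a generalized confluence (Geach) condition: ∀x ∀y (xR²y → ∃w (y = w ∧ xRw)).
F1: condition met.
F2: fails — 0R²1 but no w with 1=w and 0Rw.
F3: fails — uR²x but no t with x=t and uRt.
F4: fails — sR²u but no w* with u=w* and sRw*.
F5: fails — aR²b but no w with b=w and aRw.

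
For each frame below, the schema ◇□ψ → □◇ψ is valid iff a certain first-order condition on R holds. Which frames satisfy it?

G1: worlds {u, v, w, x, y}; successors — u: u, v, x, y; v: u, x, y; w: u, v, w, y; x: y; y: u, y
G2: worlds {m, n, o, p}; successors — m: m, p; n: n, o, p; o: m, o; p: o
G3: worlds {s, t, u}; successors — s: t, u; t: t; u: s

G1

This is the axiom for convergence; its first-order frame correspondent is ∀x ∀y ∀z (Rxy ∧ Rxz → ∃w (Ryw ∧ Rzw)).
G1: condition met.
G2: fails — Rmm and Rmp but m and p have no common successor.
G3: fails — Rsu and Rst but u and t have no common successor.
Valid on: G1.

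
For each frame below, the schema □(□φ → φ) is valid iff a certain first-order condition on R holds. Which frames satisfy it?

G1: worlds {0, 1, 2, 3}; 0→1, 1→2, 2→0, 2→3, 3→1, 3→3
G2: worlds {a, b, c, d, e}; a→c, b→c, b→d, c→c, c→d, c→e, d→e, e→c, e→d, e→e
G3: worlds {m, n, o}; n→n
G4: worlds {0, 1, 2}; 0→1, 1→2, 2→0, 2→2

G3

This is the axiom for shift-reflexivity; its first-order frame correspondent is ∀x ∀y (Rxy → Ryy).
G1: fails — R31 but not R11.
G2: fails — Rcd but not Rdd.
G3: holds.
G4: fails — R01 but not R11.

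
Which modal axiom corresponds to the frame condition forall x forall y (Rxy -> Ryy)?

□(□r → r)

This is shift-reflexivity; the standard corresponding axiom is T□: □(□r → r).
Suppose □(□r→r) is valid. Take Rxy and set V(r)={w : Ryw}. Then at y, □r holds; since □(□r→r) at x, □r→r at y, so r at y, i.e. Ryy.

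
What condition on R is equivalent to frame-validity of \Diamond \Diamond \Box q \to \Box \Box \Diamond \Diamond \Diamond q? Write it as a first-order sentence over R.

\forall x \forall y \forall z ((x R^2 y \wedge x R^2 z) \to \exists w (yRw \wedge z R^3 w))

This is a Sahlqvist (Geach-type) schema ◇^2□^1q → □^2◇^3q.
First-order correspondent: \forall x \forall y \forall z ((x R^2 y \wedge x R^2 z) \to \exists w (yRw \wedge z R^3 w)).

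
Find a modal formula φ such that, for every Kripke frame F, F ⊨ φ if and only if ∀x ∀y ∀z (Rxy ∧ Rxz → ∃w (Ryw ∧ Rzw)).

◇□r → □◇r

The condition is convergence. The .2 schema ◇□r → □◇r defines it.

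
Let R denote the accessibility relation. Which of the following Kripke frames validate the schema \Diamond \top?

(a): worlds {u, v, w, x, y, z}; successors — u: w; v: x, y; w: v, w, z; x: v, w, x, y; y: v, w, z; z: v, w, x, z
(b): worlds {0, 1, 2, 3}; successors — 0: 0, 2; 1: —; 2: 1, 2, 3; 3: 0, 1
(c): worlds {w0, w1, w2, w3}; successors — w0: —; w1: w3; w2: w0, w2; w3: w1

This is the axiom for seriality; its first-order frame correspondent is \forall x \exists y Rxy.
(a): condition met.
(b): fails — world 1 has no successor.
(c): fails — world w0 has no successor.
Valid on: (a).

(a)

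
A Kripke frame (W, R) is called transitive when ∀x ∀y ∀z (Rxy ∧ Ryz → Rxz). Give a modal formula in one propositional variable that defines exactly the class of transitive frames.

□ψ → □□ψ

This is transitivity; the standard corresponding axiom is 4: □ψ → □□ψ.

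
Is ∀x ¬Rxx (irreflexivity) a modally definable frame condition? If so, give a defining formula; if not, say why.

Modal frame validity is preserved under surjective bounded morphisms.
The 4-cycle (worlds w0,w1,w2,w3 with w0→w1→w2→w3→w0) is irreflexive, and the map sending every world to a single reflexive point • is a surjective bounded morphism (forth: every edge maps to (•,•); back: every world has a successor). So any modal formula valid on the 4-cycle is also valid on the reflexive point, which is not irreflexive.
So the class is not modally definable.

No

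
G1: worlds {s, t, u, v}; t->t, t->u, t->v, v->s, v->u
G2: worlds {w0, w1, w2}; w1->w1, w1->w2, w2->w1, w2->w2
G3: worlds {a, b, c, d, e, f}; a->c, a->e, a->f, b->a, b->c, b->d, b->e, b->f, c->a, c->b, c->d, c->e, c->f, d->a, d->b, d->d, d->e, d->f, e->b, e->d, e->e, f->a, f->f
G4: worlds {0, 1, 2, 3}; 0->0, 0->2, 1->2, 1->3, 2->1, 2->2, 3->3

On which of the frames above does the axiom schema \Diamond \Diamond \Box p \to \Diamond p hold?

G2

This is the axiom for a generalized confluence (Geach) condition; its first-order frame correspondent is \forall x \forall y (x R^2 y \to \exists w (yRw \wedge xRw)).
G1: fails — tR²s but no w with sRw and tRw.
G2: satisfies the condition.
G3: fails — eR²f but no w with fRw and eRw.
G4: fails — 2R²3 but no w with 3Rw and 2Rw.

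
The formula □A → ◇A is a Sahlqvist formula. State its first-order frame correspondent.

Suppose □A→◇A is valid. At any x set V(A)=W. Then □A at x, so ◇A at x, so x has a successor.
The converse is a direct semantic check.
So the correspondent is seriality.

seriality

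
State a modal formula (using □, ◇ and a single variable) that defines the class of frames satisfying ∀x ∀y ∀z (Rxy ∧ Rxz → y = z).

◇ψ → □ψ

This is partial functionality; the standard corresponding axiom is CD: ◇ψ → □ψ.
Suppose ◇ψ→□ψ is valid. Take Rxy, Rxz and set V(ψ)={y}. Then ◇ψ at x, so □ψ at x, so ψ at z, i.e. z=y.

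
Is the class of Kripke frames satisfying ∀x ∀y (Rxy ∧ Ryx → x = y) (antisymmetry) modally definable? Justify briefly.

If a class were modally definable it would be closed under surjective bounded morphisms (Goldblatt–Thomason).
The 4-cycle (worlds s,t,u,v with s→t→u→v→s) is antisymmetric. Sending even-indexed worlds to s and odd-indexed worlds to t is a surjective bounded morphism onto the two-world frame with s↔t, which is not antisymmetric.
So no modal formula (or set of formulas) defines exactly the antisymmetric frames.

Not modally definable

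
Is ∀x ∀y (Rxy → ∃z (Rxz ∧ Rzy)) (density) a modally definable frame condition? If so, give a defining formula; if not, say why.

The condition is density. A defining modal formula is □□q → □q.
Suppose □□q→□q is valid. Take Rxy and set V(q)={w : xR²w}. Then □□q at x, so □q at x, so q at y, i.e. ∃z(Rxz∧Rzy).

Yes — defined by □□q → □q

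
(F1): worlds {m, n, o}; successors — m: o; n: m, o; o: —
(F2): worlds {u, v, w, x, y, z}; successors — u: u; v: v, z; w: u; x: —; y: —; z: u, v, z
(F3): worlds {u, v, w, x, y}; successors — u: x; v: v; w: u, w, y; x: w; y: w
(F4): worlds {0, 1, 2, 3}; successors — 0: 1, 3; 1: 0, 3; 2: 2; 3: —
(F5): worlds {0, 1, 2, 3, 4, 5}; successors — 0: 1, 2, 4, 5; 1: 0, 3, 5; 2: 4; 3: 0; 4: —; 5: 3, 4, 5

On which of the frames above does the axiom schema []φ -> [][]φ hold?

The schema corresponds to transitivity: forall x forall y forall z (Rxy & Ryz -> Rxz).
(F1): satisfies the condition.
(F2): fails — Rvz and Rzu but not Rvu.
(F3): fails — Rxw and Rwu but not Rxu.
(F4): fails — R10 and R01 but not R11.
(F5): fails — R10 and R02 but not R12.

(F1)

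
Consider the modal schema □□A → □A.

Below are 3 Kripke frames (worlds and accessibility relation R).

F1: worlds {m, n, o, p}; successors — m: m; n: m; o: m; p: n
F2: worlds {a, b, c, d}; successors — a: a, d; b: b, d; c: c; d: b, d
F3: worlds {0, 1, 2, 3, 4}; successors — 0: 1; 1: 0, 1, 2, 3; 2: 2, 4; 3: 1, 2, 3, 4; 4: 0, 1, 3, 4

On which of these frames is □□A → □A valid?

F2, F3

The schema corresponds to density: ∀x ∀y (Rxy → ∃z (Rxz ∧ Rzy)).
F1: fails — Rpn but no z with Rpz and Rzn.
F2: condition met.
F3: condition met.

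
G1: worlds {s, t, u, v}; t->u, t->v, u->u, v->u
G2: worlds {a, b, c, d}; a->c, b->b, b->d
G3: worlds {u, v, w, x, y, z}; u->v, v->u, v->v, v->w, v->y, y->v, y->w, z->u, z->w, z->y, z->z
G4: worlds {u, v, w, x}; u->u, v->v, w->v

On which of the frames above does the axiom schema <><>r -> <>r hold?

G1, G2, G4

This is the axiom for transitivity; its first-order frame correspondent is forall x forall y forall z (Rxy & Ryz -> Rxz).
G1: condition met.
G2: condition met.
G3: fails — Ruv and Rvw but not Ruw.
G4: condition met.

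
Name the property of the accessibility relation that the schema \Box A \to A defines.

This is the T axiom.
Its frame correspondent is reflexivity — \forall x Rxx.

reflexivity: \forall x Rxx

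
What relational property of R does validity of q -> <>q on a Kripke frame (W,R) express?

Equivalently (dual form): □q → q.
Suppose □q→q is valid. At any x set V(q)={w : Rxw}. Then □q holds at x, so q holds at x, i.e. Rxx.

Reflexivity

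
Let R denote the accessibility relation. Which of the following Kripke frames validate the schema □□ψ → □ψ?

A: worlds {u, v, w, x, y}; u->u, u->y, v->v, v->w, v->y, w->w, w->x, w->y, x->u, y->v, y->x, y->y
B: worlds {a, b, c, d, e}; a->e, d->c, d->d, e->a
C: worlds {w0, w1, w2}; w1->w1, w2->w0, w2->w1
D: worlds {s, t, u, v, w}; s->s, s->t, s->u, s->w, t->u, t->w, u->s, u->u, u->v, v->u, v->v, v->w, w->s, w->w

This is the axiom for density; its first-order frame correspondent is ∀x ∀y (Rxy → ∃z (Rxz ∧ Rzy)).
A: holds.
B: fails — Rea but no z with Rez and Rza.
C: fails — Rw2w0 but no z with Rw2z and Rzw0.
D: holds.
Valid on: A, D.

A, D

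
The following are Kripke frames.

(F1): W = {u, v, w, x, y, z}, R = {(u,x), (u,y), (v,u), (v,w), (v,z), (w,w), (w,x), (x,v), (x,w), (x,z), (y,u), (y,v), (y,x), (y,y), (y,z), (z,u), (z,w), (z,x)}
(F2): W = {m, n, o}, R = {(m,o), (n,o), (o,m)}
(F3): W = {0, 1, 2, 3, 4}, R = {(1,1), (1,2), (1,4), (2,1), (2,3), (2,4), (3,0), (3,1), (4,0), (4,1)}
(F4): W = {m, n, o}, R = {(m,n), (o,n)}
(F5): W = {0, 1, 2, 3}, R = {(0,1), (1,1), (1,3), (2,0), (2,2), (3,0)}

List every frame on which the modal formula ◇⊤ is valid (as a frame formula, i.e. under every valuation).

The schema corresponds to seriality: ∀x ∃y Rxy.
(F1): condition met.
(F2): condition met.
(F3): fails — world 0 has no successor.
(F4): fails — world n has no successor.
(F5): condition met.

(F1), (F2), (F5)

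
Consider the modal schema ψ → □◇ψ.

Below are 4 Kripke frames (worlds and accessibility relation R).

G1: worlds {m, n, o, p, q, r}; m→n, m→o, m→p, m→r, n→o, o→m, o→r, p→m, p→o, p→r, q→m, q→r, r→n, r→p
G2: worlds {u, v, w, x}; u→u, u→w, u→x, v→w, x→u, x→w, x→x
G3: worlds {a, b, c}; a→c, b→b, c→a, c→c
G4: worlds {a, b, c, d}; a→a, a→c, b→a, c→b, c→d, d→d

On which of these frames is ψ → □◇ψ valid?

G3

Frame correspondent (Sahlqvist): ∀x ∀y (Rxy → Ryx) — i.e. symmetry.
G1: fails — Rmr but not Rrm.
G2: fails — Rxw but not Rwx.
G3: satisfies the condition.
G4: fails — Rcd but not Rdc.
Valid on: G3.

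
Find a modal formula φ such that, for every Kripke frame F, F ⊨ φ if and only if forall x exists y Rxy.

A defining formula is □s → ◇s (the D axiom).
Suppose □s→◇s is valid. At any x set V(s)=W. Then □s at x, so ◇s at x, so x has a successor.

□s → ◇s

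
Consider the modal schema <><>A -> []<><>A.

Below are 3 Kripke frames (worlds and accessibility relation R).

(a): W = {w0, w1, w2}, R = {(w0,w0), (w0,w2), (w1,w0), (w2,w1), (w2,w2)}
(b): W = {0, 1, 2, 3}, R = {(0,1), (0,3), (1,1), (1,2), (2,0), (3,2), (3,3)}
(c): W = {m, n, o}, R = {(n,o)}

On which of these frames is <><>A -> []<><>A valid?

Frame correspondent (Sahlqvist): forall x forall y forall z ((x R^2 y & xRz) -> exists w (y = w & z R^2 w)) — i.e. a generalized confluence (Geach) condition.
(a): fails — w2R²w1, w2Rw1 but no w with w1=w and w1R²w.
(b): fails — 0R²1, 0R3 but no w with 1=w and 3R²w.
(c): holds.
Valid on: (c).

(c)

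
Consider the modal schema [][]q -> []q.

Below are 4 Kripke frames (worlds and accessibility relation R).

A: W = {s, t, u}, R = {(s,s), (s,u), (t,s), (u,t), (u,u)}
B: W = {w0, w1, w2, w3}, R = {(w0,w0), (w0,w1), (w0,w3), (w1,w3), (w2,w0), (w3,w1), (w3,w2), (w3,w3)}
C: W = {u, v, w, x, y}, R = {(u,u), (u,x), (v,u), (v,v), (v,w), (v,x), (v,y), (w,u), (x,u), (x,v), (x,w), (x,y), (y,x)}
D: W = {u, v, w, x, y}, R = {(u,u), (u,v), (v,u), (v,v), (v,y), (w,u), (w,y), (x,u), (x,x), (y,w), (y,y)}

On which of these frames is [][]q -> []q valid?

This is the axiom for density; its first-order frame correspondent is forall x forall y (Rxy -> exists z (Rxz & Rzy)).
A: satisfies the condition.
B: satisfies the condition.
C: fails — Ryx but no z with Ryz and Rzx.
D: satisfies the condition.
Valid on: A, B, D.

A, B, D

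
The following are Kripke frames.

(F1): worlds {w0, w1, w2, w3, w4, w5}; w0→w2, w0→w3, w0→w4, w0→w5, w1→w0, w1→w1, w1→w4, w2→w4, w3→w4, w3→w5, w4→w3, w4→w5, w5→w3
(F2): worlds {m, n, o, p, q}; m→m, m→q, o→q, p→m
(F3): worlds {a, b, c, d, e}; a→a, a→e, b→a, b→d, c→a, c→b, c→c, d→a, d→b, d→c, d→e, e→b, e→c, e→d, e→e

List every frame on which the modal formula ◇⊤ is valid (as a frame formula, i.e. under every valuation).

(F1), (F3)

This is the axiom for seriality; its first-order frame correspondent is ∀x ∃y Rxy.
(F1): condition met.
(F2): fails — world n has no successor.
(F3): condition met.
Valid on: (F1), (F3).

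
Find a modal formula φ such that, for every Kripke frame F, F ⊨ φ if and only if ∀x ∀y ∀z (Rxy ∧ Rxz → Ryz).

This is the Euclidean property; the standard corresponding axiom is 5: ◇q → □◇q.
Suppose ◇q→□◇q is valid. Take Rxy, Rxz and set V(q)={y}. Then ◇q at x, so □◇q at x, so ◇q at z, so some w with Rzw has q; w=y, i.e. Rzy. By symmetry of the argument, Ryz.

◇q → □◇q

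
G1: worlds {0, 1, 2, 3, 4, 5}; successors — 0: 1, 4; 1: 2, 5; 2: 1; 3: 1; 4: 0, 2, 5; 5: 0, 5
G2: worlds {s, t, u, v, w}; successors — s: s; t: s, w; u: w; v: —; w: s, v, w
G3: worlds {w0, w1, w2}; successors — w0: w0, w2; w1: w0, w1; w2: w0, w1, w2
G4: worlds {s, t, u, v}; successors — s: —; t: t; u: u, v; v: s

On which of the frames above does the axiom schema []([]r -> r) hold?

Frame correspondent (Sahlqvist): forall x forall y (Rxy -> Ryy) — i.e. shift-reflexivity.
G1: fails — R31 but not R11.
G2: fails — Rwv but not Rvv.
G3: holds.
G4: fails — Ruv but not Rvv.
Valid on: G3.

G3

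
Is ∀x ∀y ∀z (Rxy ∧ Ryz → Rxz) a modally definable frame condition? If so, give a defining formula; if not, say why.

The condition is transitivity. A defining modal formula is □p → □□p.

Yes, by □p → □□p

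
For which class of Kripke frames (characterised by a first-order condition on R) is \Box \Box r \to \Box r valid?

density

Suppose □□r→□r is valid. Take Rxy and set V(r)={w : xR²w}. Then □□r at x, so □r at x, so r at y, i.e. ∃z(Rxz∧Rzy).
Conversely, on a frame with density the schema holds at every world under every valuation.
Frame condition: \forall x \forall y (Rxy \to \exists z (Rxz \wedge Rzy)).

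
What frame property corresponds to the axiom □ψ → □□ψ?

Suppose □ψ→□□ψ is valid. Take Rxy, Ryz and set V(ψ)={w : Rxw}. Then □ψ at x, so □□ψ at x, so □ψ at y, so ψ at z, i.e. Rxz.

Transitivity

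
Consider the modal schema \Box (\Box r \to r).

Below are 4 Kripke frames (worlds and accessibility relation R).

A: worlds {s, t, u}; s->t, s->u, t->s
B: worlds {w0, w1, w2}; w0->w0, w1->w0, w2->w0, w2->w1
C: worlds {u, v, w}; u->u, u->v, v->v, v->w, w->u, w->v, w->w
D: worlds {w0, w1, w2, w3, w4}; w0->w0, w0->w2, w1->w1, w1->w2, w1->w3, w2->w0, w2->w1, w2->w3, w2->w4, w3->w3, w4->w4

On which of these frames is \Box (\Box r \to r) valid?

This is the axiom for shift-reflexivity; its first-order frame correspondent is \forall x \forall y (Rxy \to Ryy).
A: fails — Rsu but not Ruu.
B: fails — Rw2w1 but not Rw1w1.
C: holds.
D: fails — Rw1w2 but not Rw2w2.

C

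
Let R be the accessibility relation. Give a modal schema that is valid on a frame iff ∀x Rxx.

□p → p

The condition is reflexivity. The T schema □p → p defines it.
Suppose □p→p is valid. At any x set V(p)={w : Rxw}. Then □p holds at x, so p holds at x, i.e. Rxx.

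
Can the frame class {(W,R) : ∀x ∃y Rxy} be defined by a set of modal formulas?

Definable; □p → ◇p defines it

The condition is seriality. A defining modal formula is □p → ◇p.
Suppose □p→◇p is valid. At any x set V(p)=W. Then □p at x, so ◇p at x, so x has a successor.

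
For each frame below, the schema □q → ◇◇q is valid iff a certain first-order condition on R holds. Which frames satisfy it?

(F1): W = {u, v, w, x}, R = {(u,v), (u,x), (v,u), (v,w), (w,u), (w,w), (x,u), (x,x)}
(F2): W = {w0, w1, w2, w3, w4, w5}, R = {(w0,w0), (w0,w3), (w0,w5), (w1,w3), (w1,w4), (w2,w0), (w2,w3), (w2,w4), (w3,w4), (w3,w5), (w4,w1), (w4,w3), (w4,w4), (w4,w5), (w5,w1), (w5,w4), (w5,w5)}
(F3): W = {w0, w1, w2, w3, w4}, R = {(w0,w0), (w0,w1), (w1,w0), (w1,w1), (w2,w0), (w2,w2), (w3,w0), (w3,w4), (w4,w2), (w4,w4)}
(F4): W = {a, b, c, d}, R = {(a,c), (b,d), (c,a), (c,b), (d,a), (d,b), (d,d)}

(F1), (F2), (F3)

Frame correspondent (Sahlqvist): ∀x ∃w (xRw ∧ xR²w) — i.e. a generalized confluence (Geach) condition.
(F1): holds.
(F2): holds.
(F3): holds.
(F4): fails — at a but no w with aRw and aR²w.
Valid on: (F1), (F2), (F3).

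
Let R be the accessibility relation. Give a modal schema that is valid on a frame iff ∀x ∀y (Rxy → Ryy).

□(□s → s)

This is shift-reflexivity; the standard corresponding axiom is T□: □(□s → s).
Suppose □(□s→s) is valid. Take Rxy and set V(s)={w : Ryw}. Then at y, □s holds; since □(□s→s) at x, □s→s at y, so s at y, i.e. Ryy.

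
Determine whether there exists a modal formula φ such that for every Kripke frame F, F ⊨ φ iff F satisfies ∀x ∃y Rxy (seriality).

Yes, by □p → ◇p

This is a Sahlqvist condition; the D axiom □p → ◇p defines it.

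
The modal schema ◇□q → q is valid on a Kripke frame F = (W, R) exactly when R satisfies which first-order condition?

symmetry

Equivalently (dual form): q → □◇q.
Suppose q→□◇q is valid. Take Rxy and set V(q)={x}. Then q at x, so □◇q at x, so ◇q at y, so some z with Ryz has q; z=x, i.e. Ryx.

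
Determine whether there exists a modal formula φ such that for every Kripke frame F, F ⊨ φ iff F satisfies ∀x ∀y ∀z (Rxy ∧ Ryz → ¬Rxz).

Any modally definable frame class is closed under surjective bounded morphisms.
The 3-cycle (worlds w0,w1,w2 with w0→w1→w2→w0) is intransitive. Mapping every world to a single reflexive point • is a surjective bounded morphism; the reflexive point is not intransitive (R••∧R•• but R••).
So the class is not modally definable.

No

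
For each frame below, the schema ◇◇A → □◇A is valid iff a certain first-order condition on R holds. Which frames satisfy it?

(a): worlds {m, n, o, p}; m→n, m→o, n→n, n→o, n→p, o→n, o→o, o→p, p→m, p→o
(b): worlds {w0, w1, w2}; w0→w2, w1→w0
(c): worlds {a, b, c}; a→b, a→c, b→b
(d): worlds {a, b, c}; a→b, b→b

(b), (d)

Frame correspondent (Sahlqvist): ∀x ∀y ∀z ((xR²y ∧ xRz) → ∃w (y = w ∧ zRw)) — i.e. a generalized confluence (Geach) condition.
(a): fails — nR²m, nRn but no w with m=w and nRw.
(b): satisfies the condition.
(c): fails — aR²b, aRc but no w with b=w and cRw.
(d): satisfies the condition.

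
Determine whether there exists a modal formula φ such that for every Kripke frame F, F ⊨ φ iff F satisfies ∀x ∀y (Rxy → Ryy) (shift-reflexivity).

This is a Sahlqvist condition; the T□ axiom □(□r → r) defines it.
Suppose □(□r→r) is valid. Take Rxy and set V(r)={w : Ryw}. Then at y, □r holds; since □(□r→r) at x, □r→r at y, so r at y, i.e. Ryy.

Yes — defined by □(□r → r)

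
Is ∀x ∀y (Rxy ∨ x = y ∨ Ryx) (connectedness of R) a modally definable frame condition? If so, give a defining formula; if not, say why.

Not modally definable

Any modally definable frame class is closed under disjoint unions.
Take 3 disjoint single-world reflexive frames: each is trivially connected, but their disjoint union has 3 worlds with no edge between distinct components, so it is not connected.
So the class is not modally definable.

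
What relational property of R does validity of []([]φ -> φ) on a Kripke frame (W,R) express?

Shift-reflexivity

Suppose □(□φ→φ) is valid. Take Rxy and set V(φ)={w : Ryw}. Then at y, □φ holds; since □(□φ→φ) at x, □φ→φ at y, so φ at y, i.e. Ryy.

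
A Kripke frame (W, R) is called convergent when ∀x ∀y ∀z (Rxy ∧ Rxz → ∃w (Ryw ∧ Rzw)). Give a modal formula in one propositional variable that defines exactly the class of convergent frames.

This is convergence; the standard corresponding axiom is .2: ◇□p → □◇p.
Suppose ◇□p→□◇p is valid. Take Rxy, Rxz and set V(p)={w : Ryw}. Then □p at y so ◇□p at x, so □◇p at x, so ◇p at z, giving w with Rzw and Ryw.

◇□p → □◇p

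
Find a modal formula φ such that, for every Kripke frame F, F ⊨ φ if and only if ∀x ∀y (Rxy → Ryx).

q → □◇q

The condition is symmetry. The B schema q → □◇q defines it.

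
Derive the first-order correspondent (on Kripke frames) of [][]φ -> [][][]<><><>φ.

forall x forall z (x R^3 z -> exists w (x R^2 w & z R^3 w))

This is a Sahlqvist (Geach-type) schema ◇^0□^2φ → □^3◇^3φ.
Minimal-valuation argument: fix x; take any y with xR^0y and any z with xR^3z. Set V(φ) to the set of worlds R-reachable from y in exactly 2 steps. Then □^2φ holds at y, so the antecedent holds at x; validity forces ◇^3φ at z, giving a w with zR^3w and yR^2w.
First-order correspondent: forall x forall z (x R^3 z -> exists w (x R^2 w & z R^3 w)).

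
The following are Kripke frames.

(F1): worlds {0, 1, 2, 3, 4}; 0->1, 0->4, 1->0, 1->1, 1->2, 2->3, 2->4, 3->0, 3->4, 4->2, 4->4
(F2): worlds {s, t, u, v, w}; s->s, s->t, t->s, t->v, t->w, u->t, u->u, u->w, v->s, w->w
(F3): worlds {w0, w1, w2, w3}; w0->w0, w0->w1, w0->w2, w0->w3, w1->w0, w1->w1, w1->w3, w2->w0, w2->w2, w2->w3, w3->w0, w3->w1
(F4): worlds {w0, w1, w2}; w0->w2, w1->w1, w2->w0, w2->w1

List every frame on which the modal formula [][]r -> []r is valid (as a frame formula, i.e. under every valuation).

This is the axiom for density; its first-order frame correspondent is forall x forall y (Rxy -> exists z (Rxz & Rzy)).
(F1): fails — R23 but no z with R2z and Rz3.
(F2): fails — Rtv but no z with Rtz and Rzv.
(F3): satisfies the condition.
(F4): fails — Rw0w2 but no z with Rw0z and Rzw2.

(F3)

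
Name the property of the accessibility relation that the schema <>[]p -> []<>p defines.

Suppose ◇□p→□◇p is valid. Take Rxy, Rxz and set V(p)={w : Ryw}. Then □p at y so ◇□p at x, so □◇p at x, so ◇p at z, giving w with Rzw and Ryw.
Conversely, any frame satisfying forall x forall y forall z (Rxy & Rxz -> exists w (Ryw & Rzw)) validates the schema.
Frame condition: forall x forall y forall z (Rxy & Rxz -> exists w (Ryw & Rzw)).

convergence: forall x forall y forall z (Rxy & Rxz -> exists w (Ryw & Rzw))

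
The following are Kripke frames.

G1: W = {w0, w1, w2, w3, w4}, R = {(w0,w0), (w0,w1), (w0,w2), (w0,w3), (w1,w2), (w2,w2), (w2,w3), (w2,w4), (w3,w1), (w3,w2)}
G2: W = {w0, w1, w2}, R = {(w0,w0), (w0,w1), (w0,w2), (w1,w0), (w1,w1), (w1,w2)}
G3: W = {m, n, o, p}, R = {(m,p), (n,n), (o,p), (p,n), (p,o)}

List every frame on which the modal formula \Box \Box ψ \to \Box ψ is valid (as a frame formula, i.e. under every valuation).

This is the axiom for density; its first-order frame correspondent is \forall x \forall y (Rxy \to \exists z (Rxz \wedge Rzy)).
G1: fails — Rw3w1 but no z with Rw3z and Rzw1.
G2: condition met.
G3: fails — Rop but no z with Roz and Rzp.

G2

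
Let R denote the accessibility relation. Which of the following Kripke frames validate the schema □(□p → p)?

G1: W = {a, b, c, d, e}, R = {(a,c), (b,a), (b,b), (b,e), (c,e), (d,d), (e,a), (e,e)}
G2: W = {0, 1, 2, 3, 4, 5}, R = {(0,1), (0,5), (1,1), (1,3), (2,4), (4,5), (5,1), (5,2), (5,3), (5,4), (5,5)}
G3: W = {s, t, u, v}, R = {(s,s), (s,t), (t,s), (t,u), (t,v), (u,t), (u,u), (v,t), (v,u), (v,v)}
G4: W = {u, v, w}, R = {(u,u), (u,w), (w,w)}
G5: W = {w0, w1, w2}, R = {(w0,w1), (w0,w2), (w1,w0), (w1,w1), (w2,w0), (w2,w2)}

G4

The schema corresponds to shift-reflexivity: ∀x ∀y (Rxy → Ryy).
G1: fails — Rea but not Raa.
G2: fails — R53 but not R33.
G3: fails — Rut but not Rtt.
G4: ✓.
G5: fails — Rw1w0 but not Rw0w0.
Valid on: G4.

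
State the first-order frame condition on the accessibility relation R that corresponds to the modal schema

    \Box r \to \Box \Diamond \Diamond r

This is a Sahlqvist (Geach-type) schema ◇^0□^1r → □^1◇^2r.
First-order correspondent: \forall x \forall z (xRz \to \exists w (xRw \wedge z R^2 w)).

\forall x \forall z (xRz \to \exists w (xRw \wedge z R^2 w))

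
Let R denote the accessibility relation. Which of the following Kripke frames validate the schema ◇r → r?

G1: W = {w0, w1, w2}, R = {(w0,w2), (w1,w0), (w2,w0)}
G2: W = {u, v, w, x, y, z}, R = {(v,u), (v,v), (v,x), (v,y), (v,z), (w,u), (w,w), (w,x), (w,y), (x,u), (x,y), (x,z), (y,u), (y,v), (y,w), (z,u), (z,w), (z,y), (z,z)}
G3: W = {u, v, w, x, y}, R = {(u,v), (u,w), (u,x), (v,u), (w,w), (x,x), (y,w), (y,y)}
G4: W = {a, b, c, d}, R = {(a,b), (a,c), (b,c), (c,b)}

This is the axiom for a generalized confluence (Geach) condition; its first-order frame correspondent is ∀x ∀y (xRy → ∃w (y = w ∧ x = w)).
G1: fails — w0Rw2 but w2 ≠ w0.
G2: fails — vRu but u ≠ v.
G3: fails — uRv but v ≠ u.
G4: fails — aRb but b ≠ a.

none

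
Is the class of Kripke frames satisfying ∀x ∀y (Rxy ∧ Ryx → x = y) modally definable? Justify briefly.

Any modally definable frame class is closed under surjective bounded morphisms.
The 8-cycle (worlds w0,w1,w2,w3,w4,w5,w6,w7 with w0→w1→w2→w3→w4→w5→w6→w7→w0) is antisymmetric. Sending even-indexed worlds to a and odd-indexed worlds to b is a surjective bounded morphism onto the two-world frame with a↔b, which is not antisymmetric.
Hence antisymmetry is not modally definable.

No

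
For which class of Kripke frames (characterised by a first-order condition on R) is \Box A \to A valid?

Suppose □A→A is valid. At any x set V(A)={w : Rxw}. Then □A holds at x, so A holds at x, i.e. Rxx.

reflexivity: \forall x Rxx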